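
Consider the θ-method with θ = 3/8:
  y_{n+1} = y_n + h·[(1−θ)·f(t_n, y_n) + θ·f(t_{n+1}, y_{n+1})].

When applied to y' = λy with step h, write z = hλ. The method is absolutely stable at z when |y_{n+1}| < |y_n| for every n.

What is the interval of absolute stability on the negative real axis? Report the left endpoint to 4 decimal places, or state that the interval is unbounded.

z∈(-8.0000,0).

With y'=λy (z=hλ):
  y_{n+1} = y_n + z·[5/8·y_n + 3/8·y_{n+1}] ⇒ (1 − 3/8z)y_{n+1} = (1 + 5/8z)y_n
  so R(z) = (1 + 5/8z)/(1 − 3/8z).

Boundary: |R(x)|=1, x<0.
x=-0.65: |R|=0.4774
R=−1: 1+5/8x = −1+3/8x ⇒ -1/4x=2 ⇒ x=2/(-1/4)=-8.0000
Confirm numerically:
  x=-5.689: |R|=0.81561 <1
  x=-5.677: |R|=0.81439 <1
  x=-4.747: |R|=0.70748 <1
  x=-4.174: |R|=0.62713 <1
  x=-8.317: |R|=1.01924 >1
  x=-8.093: |R|=1.00576 >1
Stable set (-8.0000, 0).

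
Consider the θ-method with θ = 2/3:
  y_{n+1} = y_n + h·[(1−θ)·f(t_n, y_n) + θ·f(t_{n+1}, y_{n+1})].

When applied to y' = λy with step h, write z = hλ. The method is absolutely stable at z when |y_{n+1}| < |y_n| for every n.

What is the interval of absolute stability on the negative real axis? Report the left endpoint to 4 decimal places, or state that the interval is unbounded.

interval (−∞, 0).

On y'=λy, z=hλ:
  y_{n+1} = y_n + z·[1/3·y_n + 2/3·y_{n+1}] ⇒ (1 − 2/3z)y_{n+1} = (1 + 1/3z)y_n
  Hence R(z) = (1 + 1/3z)/(1 − 2/3z).

Need |R(x)|<1, x<0.
x=-0.99: |R|=0.4036
x=-2: |R|=0.1429
x=-10: |R|=0.3043
x=-100: |R|=0.4778
θ=2/3≥1/2 ⇒ |1+1/3x|<|1−2/3x| ∀x<0 ⇒ interval (−∞,0).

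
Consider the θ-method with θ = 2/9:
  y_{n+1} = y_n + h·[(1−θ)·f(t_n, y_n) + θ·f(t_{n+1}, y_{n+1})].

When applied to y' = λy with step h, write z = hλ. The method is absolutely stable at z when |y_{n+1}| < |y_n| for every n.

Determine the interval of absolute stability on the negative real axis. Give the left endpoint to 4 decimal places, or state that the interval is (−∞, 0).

Test eqn y'=λy, z=hλ:
  y_{n+1} = y_n + z·[7/9·y_n + 2/9·y_{n+1}] ⇒ (1 − 2/9z)y_{n+1} = (1 + 7/9z)y_n
  ⇒ R(z) = (1 + 7/9z)/(1 − 2/9z).

Find x<0 with |R(x)|<1.
x=-1.32: |R|=0.0206
R=−1: 1+7/9x = −1+2/9x ⇒ -5/9x=2 ⇒ x=2/(-5/9)=-3.6000
Confirm numerically:
  x=-2.895: |R|=0.76166 <1
  x=-2.509: |R|=0.61086 <1
  x=-1.665: |R|=0.21533 <1
  x=-4.136: |R|=1.15516 >1
  x=-3.910: |R|=1.09215 >1
Interval (-3.6000, 0).

z∈(-3.6000,0).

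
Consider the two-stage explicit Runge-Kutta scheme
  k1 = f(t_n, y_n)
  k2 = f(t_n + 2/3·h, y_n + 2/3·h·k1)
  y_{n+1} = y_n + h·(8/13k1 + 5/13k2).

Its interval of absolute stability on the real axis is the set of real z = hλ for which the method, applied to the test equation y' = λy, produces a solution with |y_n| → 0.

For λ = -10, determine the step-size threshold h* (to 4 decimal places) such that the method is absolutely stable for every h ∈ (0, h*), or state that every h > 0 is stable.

With y'=λy (z=hλ):
  k1=λy_n ⇒ h·k1=z·y_n;  k2=λ(1+2/3z)y_n ⇒ h·k2=z(1+2/3z)y_n
  y_{n+1}/y_n = 1 + 8/13z + 5/13z(1+2/3z) = 1 + z + 10/39z²
  so R(z) = 1 + z + 10/39z².

Find x<0 with |R(x)|<1.
x=-1.56: |R|=0.0640
R=1: x+10/39x²=0 ⇒ x=−39/10=-3.9000; min R=1−1/(4·10/39)=0.0250>−1
Confirm numerically:
  x=-3.063: |R|=0.34263 <1
  x=-2.541: |R|=0.11456 <1
  x=-2.472: |R|=0.09487 <1
  x=-1.656: |R|=0.04716 <1
  x=-4.304: |R|=1.44585 >1
  x=-4.287: |R|=1.42540 >1
  x=-4.010: |R|=1.11310 >1
So |R|<1 on (-3.9000, 0).

(-3.9000,0); λ=-10 ⇒ h* = (39/10)/10 = 0.3900.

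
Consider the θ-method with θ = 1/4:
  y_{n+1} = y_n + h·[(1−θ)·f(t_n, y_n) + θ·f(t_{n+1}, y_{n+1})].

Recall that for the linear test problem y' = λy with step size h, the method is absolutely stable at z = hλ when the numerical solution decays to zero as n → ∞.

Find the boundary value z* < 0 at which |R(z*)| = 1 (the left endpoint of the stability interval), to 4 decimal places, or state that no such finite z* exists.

Set f=λy, z=hλ:
  y_{n+1} = y_n + z·[3/4·y_n + 1/4·y_{n+1}] ⇒ (1 − 1/4z)y_{n+1} = (1 + 3/4z)y_n
  Hence R(z) = (1 + 3/4z)/(1 − 1/4z).

Find x<0 with |R(x)|<1.
x=-0.31: |R|=0.7123
R=−1: 1+3/4x = −1+1/4x ⇒ -1/2x=2 ⇒ x=2/(-1/2)=-4.0000
Confirm numerically:
  x=-3.814: |R|=0.95239 <1
  x=-2.364: |R|=0.48586 <1
  x=-2.080: |R|=0.36842 <1
  x=-4.390: |R|=1.09297 >1
  x=-4.374: |R|=1.08932 >1
  x=-4.106: |R|=1.02615 >1
Interval (-4.0000, 0).

z* = -4.0000.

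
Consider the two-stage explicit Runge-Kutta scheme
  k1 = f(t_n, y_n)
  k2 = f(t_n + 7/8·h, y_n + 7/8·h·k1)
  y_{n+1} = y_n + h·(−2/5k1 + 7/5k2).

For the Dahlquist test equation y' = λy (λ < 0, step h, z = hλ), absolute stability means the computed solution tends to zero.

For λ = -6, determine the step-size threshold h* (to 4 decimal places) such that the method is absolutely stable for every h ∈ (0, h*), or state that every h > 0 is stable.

Test eqn y'=λy, z=hλ:
  k1=λy_n ⇒ h·k1=z·y_n;  k2=λ(1+7/8z)y_n ⇒ h·k2=z(1+7/8z)y_n
  y_{n+1}/y_n = 1 − 2/5z + 7/5z(1+7/8z) = 1 + z + 49/40z²
  so R(z) = 1 + z + 49/40z².

Solve |R(x)|<1 on ℝ⁻.
x=-0.88: |R|=1.0686
R=1: x+49/40x²=0 ⇒ x=−40/49=-0.8163; min R=1−1/(4·49/40)=0.7959>−1
Confirm numerically:
  x=-0.674: |R|=0.88249 <1
  x=-0.487: |R|=0.80353 <1
  x=-0.369: |R|=0.79780 <1
  x=-1.400: |R|=2.00100 >1
  x=-1.338: |R|=1.85505 >1
  x=-1.161: |R|=1.49020 >1
So |R|<1 on (-0.8163, 0).

(-0.8163,0); λ=-6 ⇒ h* = (40/49)/6 = 0.1361.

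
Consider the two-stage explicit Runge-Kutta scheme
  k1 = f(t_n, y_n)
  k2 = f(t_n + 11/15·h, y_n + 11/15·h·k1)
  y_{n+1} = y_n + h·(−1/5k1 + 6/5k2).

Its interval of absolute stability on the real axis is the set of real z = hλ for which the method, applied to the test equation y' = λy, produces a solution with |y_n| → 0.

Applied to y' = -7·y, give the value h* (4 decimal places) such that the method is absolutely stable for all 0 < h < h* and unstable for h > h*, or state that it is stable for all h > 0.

(-1.1364,0); λ=-7 ⇒ h* = (25/22)/7 = 0.1623.

With y'=λy (z=hλ):
  k1=λy_n ⇒ h·k1=z·y_n;  k2=λ(1+11/15z)y_n ⇒ h·k2=z(1+11/15z)y_n
  y_{n+1}/y_n = 1 − 1/5z + 6/5z(1+11/15z) = 1 + z + 22/25z²
  Hence R(z) = 1 + z + 22/25z².

Find x<0 with |R(x)|<1.
x=-1.08: |R|=0.9464
R=1: x+22/25x²=0 ⇒ x=−25/22=-1.1364; min R=1−1/(4·22/25)=0.7159>−1
Confirm numerically:
  x=-0.757: |R|=0.74728 <1
  x=-0.706: |R|=0.73262 <1
  x=-0.579: |R|=0.71601 <1
  x=-0.542: |R|=0.71651 <1
  x=-1.659: |R|=1.76301 >1
  x=-1.507: |R|=1.49152 >1
Interval (-1.1364, 0).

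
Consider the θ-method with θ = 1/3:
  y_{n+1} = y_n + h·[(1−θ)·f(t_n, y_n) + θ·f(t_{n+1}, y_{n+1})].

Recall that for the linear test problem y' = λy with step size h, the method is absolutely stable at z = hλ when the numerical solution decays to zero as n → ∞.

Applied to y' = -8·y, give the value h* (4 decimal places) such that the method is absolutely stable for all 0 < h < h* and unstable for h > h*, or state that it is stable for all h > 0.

Test eqn y'=λy, z=hλ:
  y_{n+1} = y_n + z·[2/3·y_n + 1/3·y_{n+1}] ⇒ (1 − 1/3z)y_{n+1} = (1 + 2/3z)y_n
  Hence R(z) = (1 + 2/3z)/(1 − 1/3z).

Solve |R(x)|<1 on ℝ⁻.
x=-1.26: |R|=0.1127
R=−1: 1+2/3x = −1+1/3x ⇒ -1/3x=2 ⇒ x=2/(-1/3)=-6.0000
Confirm numerically:
  x=-5.631: |R|=0.95725 <1
  x=-4.453: |R|=0.79243 <1
  x=-3.988: |R|=0.71208 <1
  x=-6.541: |R|=1.05670 >1
  x=-6.274: |R|=1.02954 >1
So |R|<1 on (-6.0000, 0).

(-6.0000,0); λ=-8 ⇒ h* = (6)/8 = 0.7500.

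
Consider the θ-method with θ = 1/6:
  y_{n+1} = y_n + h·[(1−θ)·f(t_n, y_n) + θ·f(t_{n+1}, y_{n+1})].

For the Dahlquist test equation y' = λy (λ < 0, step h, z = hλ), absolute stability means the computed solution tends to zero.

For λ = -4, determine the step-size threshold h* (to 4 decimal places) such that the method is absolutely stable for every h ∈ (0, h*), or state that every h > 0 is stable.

(-3.0000,0); λ=-4 ⇒ h* = (3)/4 = 0.7500.

On y'=λy, z=hλ:
  y_{n+1} = y_n + z·[5/6·y_n + 1/6·y_{n+1}] ⇒ (1 − 1/6z)y_{n+1} = (1 + 5/6z)y_n
  ⇒ R(z) = (1 + 5/6z)/(1 − 1/6z).

Need |R(x)|<1, x<0.
x=-1.69: |R|=0.3186
R=−1: 1+5/6x = −1+1/6x ⇒ -2/3x=2 ⇒ x=2/(-2/3)=-3.0000
Confirm numerically:
  x=-1.873: |R|=0.42741 <1
  x=-1.800: |R|=0.38462 <1
  x=-1.309: |R|=0.07457 <1
  x=-3.243: |R|=1.10516 >1
  x=-3.193: |R|=1.08398 >1
  x=-3.040: |R|=1.01770 >1
Stable set (-3.0000, 0).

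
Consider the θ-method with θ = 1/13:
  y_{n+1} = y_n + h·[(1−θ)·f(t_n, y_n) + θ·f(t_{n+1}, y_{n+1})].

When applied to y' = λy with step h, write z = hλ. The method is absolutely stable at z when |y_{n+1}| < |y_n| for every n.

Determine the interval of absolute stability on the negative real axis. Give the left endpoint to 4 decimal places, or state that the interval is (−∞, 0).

Set f=λy, z=hλ:
  y_{n+1} = y_n + z·[12/13·y_n + 1/13·y_{n+1}] ⇒ (1 − 1/13z)y_{n+1} = (1 + 12/13z)y_n
  R(z) = (1 + 12/13z)/(1 − 1/13z).

Need |R(x)|<1, x<0.
x=-0.55: |R|=0.4723
R=−1: 1+12/13x = −1+1/13x ⇒ -11/13x=2 ⇒ x=2/(-11/13)=-2.3636
Confirm numerically:
  x=-2.004: |R|=0.73634 <1
  x=-1.487: |R|=0.33437 <1
  x=-1.428: |R|=0.28666 <1
  x=-2.774: |R|=1.28617 >1
  x=-2.733: |R|=1.25825 >1
  x=-2.651: |R|=1.20197 >1
So |R|<1 on (-2.3636, 0).

z∈(-2.3636,0).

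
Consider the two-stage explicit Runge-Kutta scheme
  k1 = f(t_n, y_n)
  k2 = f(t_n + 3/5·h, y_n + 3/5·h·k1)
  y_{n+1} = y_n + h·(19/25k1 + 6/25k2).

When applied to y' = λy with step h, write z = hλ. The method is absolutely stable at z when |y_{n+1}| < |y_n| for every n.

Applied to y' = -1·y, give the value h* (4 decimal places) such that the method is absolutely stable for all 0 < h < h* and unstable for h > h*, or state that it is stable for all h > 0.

(-6.9444,0); λ=-1 ⇒ h* = (125/18)/1 = 6.9444.

Test eqn y'=λy, z=hλ:
  k1=λy_n ⇒ h·k1=z·y_n;  k2=λ(1+3/5z)y_n ⇒ h·k2=z(1+3/5z)y_n
  y_{n+1}/y_n = 1 + 19/25z + 6/25z(1+3/5z) = 1 + z + 18/125z²
  ⇒ R(z) = 1 + z + 18/125z².

Need |R(x)|<1, x<0.
x=-0.93: |R|=0.1945
R=1: x+18/125x²=0 ⇒ x=−125/18=-6.9444; min R=1−1/(4·18/125)=-0.7361>−1
Confirm numerically:
  x=-6.107: |R|=0.26354 <1
  x=-3.216: |R|=0.72666 <1
  x=-2.973: |R|=0.70022 <1
  x=-7.455: |R|=1.54809 >1
  x=-7.315: |R|=1.39033 >1
  x=-7.193: |R|=1.25745 >1
Interval (-6.9444, 0).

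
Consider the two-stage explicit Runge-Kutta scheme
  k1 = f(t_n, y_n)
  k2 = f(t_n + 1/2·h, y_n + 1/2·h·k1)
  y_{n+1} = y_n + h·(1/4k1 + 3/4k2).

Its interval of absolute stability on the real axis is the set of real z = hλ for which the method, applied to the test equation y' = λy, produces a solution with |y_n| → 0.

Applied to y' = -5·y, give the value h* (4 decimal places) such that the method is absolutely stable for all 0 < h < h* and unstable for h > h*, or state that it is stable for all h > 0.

(-2.6667,0); λ=-5 ⇒ h* = (8/3)/5 = 0.5333.

Test eqn y'=λy, z=hλ:
  k1=λy_n ⇒ h·k1=z·y_n;  k2=λ(1+1/2z)y_n ⇒ h·k2=z(1+1/2z)y_n
  y_{n+1}/y_n = 1 + 1/4z + 3/4z(1+1/2z) = 1 + z + 3/8z²
  ⇒ R(z) = 1 + z + 3/8z².

Boundary: |R(x)|=1, x<0.
x=-0.5: |R|=0.5938
R=1: x+3/8x²=0 ⇒ x=−8/3=-2.6667; min R=1−1/(4·3/8)=0.3333>−1
Confirm numerically:
  x=-1.864: |R|=0.43894 <1
  x=-1.313: |R|=0.33349 <1
  x=-1.212: |R|=0.33885 <1
  x=-2.991: |R|=1.36378 >1
  x=-2.851: |R|=1.19708 >1
  x=-2.826: |R|=1.16885 >1
Stable set (-2.6667, 0).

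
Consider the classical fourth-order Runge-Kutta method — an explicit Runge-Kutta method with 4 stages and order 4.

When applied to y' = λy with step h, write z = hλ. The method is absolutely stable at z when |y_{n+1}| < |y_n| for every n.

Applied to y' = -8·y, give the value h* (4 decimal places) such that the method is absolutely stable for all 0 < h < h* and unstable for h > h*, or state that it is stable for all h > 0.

Test eqn y'=λy, z=hλ:
  order 4, 4-stage ⇒ R(z)=1+z+z^2/2+z^3/6+z^4/24
  (e.g. R(-0.61)=0.54399, |R|=0.54399)

Need |R(x)|<1, x<0.
x=-0.61: |R|=0.5440
|R(-1.64)|=0.2711 |R(-1.63)|=0.2708 |R(-1.07)|=0.3529
Bisect:
  x_lo=-3.4521 |R|=2.5671  x_hi=-0.1412 |R|=0.8684
  mid=-1.79661 |R|=0.28489 →hi
  mid=-2.62434 |R|=0.78324 →hi
  mid=-3.03820 |R|=1.45324 →lo
  mid=-2.83127 |R|=1.07156 →lo
  mid=-2.72780 |R|=0.91673 →hi
  mid=-2.77954 |R|=0.99135 →hi
  mid=-2.80540 |R|=1.03074 →lo
  mid=-2.79247 |R|=1.01087 →lo
  mid=-2.78600 |R|=1.00107 →lo
  ...
  [-2.78540,-2.78519] ⇒ x*=-2.7853
Interval (-2.7853, 0).

(-2.7853,0); λ=-8 ⇒ h* = 0.3482.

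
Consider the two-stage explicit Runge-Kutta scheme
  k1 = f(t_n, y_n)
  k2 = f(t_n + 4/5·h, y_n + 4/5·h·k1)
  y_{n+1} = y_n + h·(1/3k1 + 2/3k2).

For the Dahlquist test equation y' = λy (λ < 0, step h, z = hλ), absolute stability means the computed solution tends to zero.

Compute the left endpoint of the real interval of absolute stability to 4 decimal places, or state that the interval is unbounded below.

On y'=λy, z=hλ:
  k1=λy_n ⇒ h·k1=z·y_n;  k2=λ(1+4/5z)y_n ⇒ h·k2=z(1+4/5z)y_n
  y_{n+1}/y_n = 1 + 1/3z + 2/3z(1+4/5z) = 1 + z + 8/15z²
  R(z) = 1 + z + 8/15z².

Need |R(x)|<1, x<0.
x=-1.21: |R|=0.5709
R=1: x+8/15x²=0 ⇒ x=−15/8=-1.8750; min R=1−1/(4·8/15)=0.5312>−1
Confirm numerically:
  x=-1.679: |R|=0.82449 <1
  x=-1.636: |R|=0.79146 <1
  x=-1.517: |R|=0.71035 <1
  x=-1.051: |R|=0.53812 <1
  x=-2.436: |R|=1.72885 >1
  x=-2.380: |R|=1.64101 >1
Interval (-1.8750, 0).

left endpoint -1.8750.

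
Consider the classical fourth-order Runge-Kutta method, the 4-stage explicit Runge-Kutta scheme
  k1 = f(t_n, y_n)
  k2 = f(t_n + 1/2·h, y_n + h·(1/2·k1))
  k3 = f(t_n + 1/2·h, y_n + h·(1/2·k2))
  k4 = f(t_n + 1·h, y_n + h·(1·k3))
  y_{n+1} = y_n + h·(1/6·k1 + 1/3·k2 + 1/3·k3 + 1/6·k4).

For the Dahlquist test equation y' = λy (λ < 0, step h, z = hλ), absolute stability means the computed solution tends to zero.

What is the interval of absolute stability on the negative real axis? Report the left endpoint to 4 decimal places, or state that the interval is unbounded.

(-2.7853, 0).

With y'=λy (z=hλ):
  order 4, 4-stage ⇒ R(z)=1+z+z^2/2+z^3/6+z^4/24
  (e.g. R(-0.46)=0.63144, |R|=0.63144)

Find x<0 with |R(x)|<1.
x=-0.46: |R|=0.6314
|R(-3.11)|=1.6106 |R(-2.12)|=0.3808 |R(-1.44)|=0.2783
Bisect:
  x_lo=-3.3253 |R|=2.1697  x_hi=-0.2105 |R|=0.8102
  mid=-1.76790 |R|=0.28094 →hi
  mid=-2.54659 |R|=0.69584 →hi
  mid=-2.93593 |R|=1.25191 →lo
  mid=-2.74126 |R|=0.93562 →hi
  mid=-2.83860 |R|=1.08338 →lo
  mid=-2.78993 |R|=1.00701 →lo
  mid=-2.76559 |R|=0.97070 →hi
  ...
  [-2.78537,-2.78518] ⇒ x*=-2.7853
So |R|<1 on (-2.7853, 0).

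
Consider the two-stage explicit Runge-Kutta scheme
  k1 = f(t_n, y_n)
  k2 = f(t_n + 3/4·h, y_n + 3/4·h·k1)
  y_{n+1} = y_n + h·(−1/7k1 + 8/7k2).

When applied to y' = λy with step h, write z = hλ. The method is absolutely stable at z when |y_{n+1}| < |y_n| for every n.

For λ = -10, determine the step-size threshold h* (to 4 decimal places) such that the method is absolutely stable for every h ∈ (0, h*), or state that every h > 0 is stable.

(-1.1667,0); λ=-10 ⇒ h* = (7/6)/10 = 0.1167.

Set f=λy, z=hλ:
  k1=λy_n ⇒ h·k1=z·y_n;  k2=λ(1+3/4z)y_n ⇒ h·k2=z(1+3/4z)y_n
  y_{n+1}/y_n = 1 − 1/7z + 8/7z(1+3/4z) = 1 + z + 6/7z²
  R(z) = 1 + z + 6/7z².

Solve |R(x)|<1 on ℝ⁻.
x=-1.34: |R|=1.1991
R=1: x+6/7x²=0 ⇒ x=−7/6=-1.1667; min R=1−1/(4·6/7)=0.7083>−1
Confirm numerically:
  x=-0.720: |R|=0.72434 <1
  x=-0.561: |R|=0.70876 <1
  x=-0.488: |R|=0.71612 <1
  x=-0.479: |R|=0.71766 <1
  x=-1.624: |R|=1.63661 >1
  x=-1.386: |R|=1.26057 >1
So |R|<1 on (-1.1667, 0).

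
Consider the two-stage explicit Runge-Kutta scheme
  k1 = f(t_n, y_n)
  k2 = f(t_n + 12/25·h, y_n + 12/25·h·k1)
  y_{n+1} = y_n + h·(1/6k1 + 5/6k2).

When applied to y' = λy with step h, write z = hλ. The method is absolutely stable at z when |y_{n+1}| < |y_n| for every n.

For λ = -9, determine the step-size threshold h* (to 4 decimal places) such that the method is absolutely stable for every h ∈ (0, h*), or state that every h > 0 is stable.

(-2.5000,0); λ=-9 ⇒ h* = (5/2)/9 = 0.2778.

Set f=λy, z=hλ:
  k1=λy_n ⇒ h·k1=z·y_n;  k2=λ(1+12/25z)y_n ⇒ h·k2=z(1+12/25z)y_n
  y_{n+1}/y_n = 1 + 1/6z + 5/6z(1+12/25z) = 1 + z + 2/5z²
  ⇒ R(z) = 1 + z + 2/5z².

Boundary: |R(x)|=1, x<0.
x=-1.39: |R|=0.3828
R=1: x+2/5x²=0 ⇒ x=−5/2=-2.5000; min R=1−1/(4·2/5)=0.3750>−1
Confirm numerically:
  x=-2.092: |R|=0.65859 <1
  x=-1.559: |R|=0.41319 <1
  x=-1.369: |R|=0.38066 <1
  x=-1.285: |R|=0.37549 <1
  x=-2.994: |R|=1.59161 >1
  x=-2.585: |R|=1.08789 >1
So |R|<1 on (-2.5000, 0).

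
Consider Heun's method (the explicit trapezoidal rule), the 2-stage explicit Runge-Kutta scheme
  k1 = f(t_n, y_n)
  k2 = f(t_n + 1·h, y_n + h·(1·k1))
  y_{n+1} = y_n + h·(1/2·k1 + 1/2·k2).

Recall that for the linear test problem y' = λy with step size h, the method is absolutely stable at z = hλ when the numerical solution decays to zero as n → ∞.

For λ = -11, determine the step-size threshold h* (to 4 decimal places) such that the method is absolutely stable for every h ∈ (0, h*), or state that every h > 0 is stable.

With y'=λy (z=hλ):
  order 2, 2-stage ⇒ R(z)=1+z+z^2/2
  (e.g. R(-1.07)=0.50245, |R|=0.50245)

Solve |R(x)|<1 on ℝ⁻.
x=-1.07: |R|=0.5025
|R(-2.06)|=1.0618 |R(-1.5)|=0.6250 |R(-0.6)|=0.5800
Bisect:
  x_lo=-2.7071 |R|=1.9571  x_hi=-0.0851 |R|=0.9185
  mid=-1.39611 |R|=0.57845 →hi
  mid=-2.05159 |R|=1.05292 →lo
  mid=-1.72385 |R|=0.76198 →hi
  mid=-1.88772 |R|=0.89402 →hi
  mid=-1.96966 |R|=0.97012 →hi
  mid=-2.01062 |R|=1.01068 →lo
  mid=-1.99014 |R|=0.99019 →hi
  ...
  [-2.00006,-1.99990] ⇒ x*=-2.0000
So |R|<1 on (-2.0000, 0).

(-2.0000,0); λ=-11 ⇒ h* = 0.1818.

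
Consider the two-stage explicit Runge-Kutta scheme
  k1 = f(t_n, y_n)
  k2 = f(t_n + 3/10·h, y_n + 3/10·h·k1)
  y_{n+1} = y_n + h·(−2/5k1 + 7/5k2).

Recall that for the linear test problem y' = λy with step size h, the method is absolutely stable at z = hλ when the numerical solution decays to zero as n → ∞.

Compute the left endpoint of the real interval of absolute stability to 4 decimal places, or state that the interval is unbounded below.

Test eqn y'=λy, z=hλ:
  k1=λy_n ⇒ h·k1=z·y_n;  k2=λ(1+3/10z)y_n ⇒ h·k2=z(1+3/10z)y_n
  y_{n+1}/y_n = 1 − 2/5z + 7/5z(1+3/10z) = 1 + z + 21/50z²
  Hence R(z) = 1 + z + 21/50z².

Solve |R(x)|<1 on ℝ⁻.
x=-1.26: |R|=0.4068
R=1: x+21/50x²=0 ⇒ x=−50/21=-2.3810; min R=1−1/(4·21/50)=0.4048>−1
Confirm numerically:
  x=-2.326: |R|=0.94632 <1
  x=-1.863: |R|=0.59472 <1
  x=-1.525: |R|=0.45176 <1
  x=-2.892: |R|=1.62074 >1
  x=-2.762: |R|=1.44203 >1
Interval (-2.3810, 0).

z* = -2.3810.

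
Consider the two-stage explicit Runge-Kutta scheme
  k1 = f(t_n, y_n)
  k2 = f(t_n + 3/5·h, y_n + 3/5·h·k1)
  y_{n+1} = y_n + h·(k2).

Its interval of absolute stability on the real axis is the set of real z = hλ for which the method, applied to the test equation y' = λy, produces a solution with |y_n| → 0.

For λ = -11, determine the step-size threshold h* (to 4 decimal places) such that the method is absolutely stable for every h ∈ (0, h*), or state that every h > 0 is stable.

Set f=λy, z=hλ:
  k1=λy_n ⇒ h·k1=z·y_n;  k2=λ(1+3/5z)y_n ⇒ h·k2=z(1+3/5z)y_n
  y_{n+1}/y_n = 1 + z(1+3/5z) = 1 + z + 3/5z²
  Hence R(z) = 1 + z + 3/5z².

Need |R(x)|<1, x<0.
x=-0.53: |R|=0.6385
R=1: x+3/5x²=0 ⇒ x=−5/3=-1.6667; min R=1−1/(4·3/5)=0.5833>−1
Confirm numerically:
  x=-1.539: |R|=0.88211 <1
  x=-1.346: |R|=0.74103 <1
  x=-1.320: |R|=0.72544 <1
  x=-2.004: |R|=1.40561 >1
  x=-1.758: |R|=1.09634 >1
Stable set (-1.6667, 0).

(-1.6667,0); λ=-11 ⇒ h* = (5/3)/11 = 0.1515.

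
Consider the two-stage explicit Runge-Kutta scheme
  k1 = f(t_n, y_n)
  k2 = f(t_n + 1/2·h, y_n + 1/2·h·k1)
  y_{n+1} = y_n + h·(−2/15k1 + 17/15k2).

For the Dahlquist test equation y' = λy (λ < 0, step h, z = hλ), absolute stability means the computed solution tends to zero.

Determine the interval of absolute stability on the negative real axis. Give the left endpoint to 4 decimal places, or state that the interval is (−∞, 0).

On y'=λy, z=hλ:
  k1=λy_n ⇒ h·k1=z·y_n;  k2=λ(1+1/2z)y_n ⇒ h·k2=z(1+1/2z)y_n
  y_{n+1}/y_n = 1 − 2/15z + 17/15z(1+1/2z) = 1 + z + 17/30z²
  ⇒ R(z) = 1 + z + 17/30z².

Boundary: |R(x)|=1, x<0.
x=-1.08: |R|=0.5810
R=1: x+17/30x²=0 ⇒ x=−30/17=-1.7647; min R=1−1/(4·17/30)=0.5588>−1
Confirm numerically:
  x=-1.227: |R|=0.62613 <1
  x=-1.065: |R|=0.57773 <1
  x=-0.770: |R|=0.56598 <1
  x=-2.336: |R|=1.75624 >1
  x=-2.245: |R|=1.61101 >1
Stable set (-1.7647, 0).

z∈(-1.7647,0).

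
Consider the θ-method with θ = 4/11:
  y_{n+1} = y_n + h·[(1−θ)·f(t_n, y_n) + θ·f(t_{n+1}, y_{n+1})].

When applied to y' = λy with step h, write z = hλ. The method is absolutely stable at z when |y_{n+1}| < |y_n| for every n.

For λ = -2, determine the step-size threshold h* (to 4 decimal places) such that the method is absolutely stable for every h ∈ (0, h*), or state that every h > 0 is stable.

With y'=λy (z=hλ):
  y_{n+1} = y_n + z·[7/11·y_n + 4/11·y_{n+1}] ⇒ (1 − 4/11z)y_{n+1} = (1 + 7/11z)y_n
  R(z) = (1 + 7/11z)/(1 − 4/11z).

Boundary: |R(x)|=1, x<0.
x=-1.02: |R|=0.2560
R=−1: 1+7/11x = −1+4/11x ⇒ -3/11x=2 ⇒ x=2/(-3/11)=-7.3333
Confirm numerically:
  x=-6.979: |R|=0.97268 <1
  x=-6.594: |R|=0.94066 <1
  x=-6.417: |R|=0.92503 <1
  x=-3.085: |R|=0.45394 <1
  x=-7.905: |R|=1.04024 >1
  x=-7.359: |R|=1.00190 >1
Interval (-7.3333, 0).

(-7.3333,0); λ=-2 ⇒ h* = (22/3)/2 = 3.6667.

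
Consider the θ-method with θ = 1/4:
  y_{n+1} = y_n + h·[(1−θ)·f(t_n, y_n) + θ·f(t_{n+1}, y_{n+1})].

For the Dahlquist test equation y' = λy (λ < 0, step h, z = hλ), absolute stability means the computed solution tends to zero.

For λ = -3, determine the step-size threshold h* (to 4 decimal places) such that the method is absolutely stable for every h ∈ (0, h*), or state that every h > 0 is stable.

Test eqn y'=λy, z=hλ:
  y_{n+1} = y_n + z·[3/4·y_n + 1/4·y_{n+1}] ⇒ (1 − 1/4z)y_{n+1} = (1 + 3/4z)y_n
  R(z) = (1 + 3/4z)/(1 − 1/4z).

Solve |R(x)|<1 on ℝ⁻.
x=-0.88: |R|=0.2787
R=−1: 1+3/4x = −1+1/4x ⇒ -1/2x=2 ⇒ x=2/(-1/2)=-4.0000
Confirm numerically:
  x=-3.876: |R|=0.96851 <1
  x=-3.602: |R|=0.89529 <1
  x=-2.793: |R|=0.64463 <1
  x=-2.189: |R|=0.41477 <1
  x=-4.540: |R|=1.12646 >1
  x=-4.485: |R|=1.11432 >1
  x=-4.319: |R|=1.07669 >1
Interval (-4.0000, 0).

(-4.0000,0); λ=-3 ⇒ h* = (4)/3 = 1.3333.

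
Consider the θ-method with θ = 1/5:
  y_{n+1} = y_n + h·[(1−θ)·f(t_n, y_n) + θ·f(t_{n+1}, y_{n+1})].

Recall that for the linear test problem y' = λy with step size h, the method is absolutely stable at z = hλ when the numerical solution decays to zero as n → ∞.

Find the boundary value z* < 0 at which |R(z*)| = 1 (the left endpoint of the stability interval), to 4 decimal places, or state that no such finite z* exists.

left endpoint -3.3333.

With y'=λy (z=hλ):
  y_{n+1} = y_n + z·[4/5·y_n + 1/5·y_{n+1}] ⇒ (1 − 1/5z)y_{n+1} = (1 + 4/5z)y_n
  so R(z) = (1 + 4/5z)/(1 − 1/5z).

Boundary: |R(x)|=1, x<0.
x=-0.59: |R|=0.4723
R=−1: 1+4/5x = −1+1/5x ⇒ -3/5x=2 ⇒ x=2/(-3/5)=-3.3333
Confirm numerically:
  x=-2.845: |R|=0.81326 <1
  x=-2.560: |R|=0.69312 <1
  x=-2.466: |R|=0.65149 <1
  x=-2.017: |R|=0.43722 <1
  x=-3.875: |R|=1.18310 >1
  x=-3.462: |R|=1.04562 >1
  x=-3.443: |R|=1.03897 >1
So |R|<1 on (-3.3333, 0).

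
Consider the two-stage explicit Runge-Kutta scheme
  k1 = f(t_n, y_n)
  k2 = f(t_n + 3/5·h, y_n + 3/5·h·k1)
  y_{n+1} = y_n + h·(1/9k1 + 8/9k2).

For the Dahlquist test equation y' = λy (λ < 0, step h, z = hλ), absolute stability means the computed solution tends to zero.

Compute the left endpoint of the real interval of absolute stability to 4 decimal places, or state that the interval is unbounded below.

Set f=λy, z=hλ:
  k1=λy_n ⇒ h·k1=z·y_n;  k2=λ(1+3/5z)y_n ⇒ h·k2=z(1+3/5z)y_n
  y_{n+1}/y_n = 1 + 1/9z + 8/9z(1+3/5z) = 1 + z + 8/15z²
  R(z) = 1 + z + 8/15z².

Boundary: |R(x)|=1, x<0.
x=-1.15: |R|=0.5553
R=1: x+8/15x²=0 ⇒ x=−15/8=-1.8750; min R=1−1/(4·8/15)=0.5312>−1
Confirm numerically:
  x=-1.755: |R|=0.88768 <1
  x=-1.372: |R|=0.63194 <1
  x=-1.344: |R|=0.61938 <1
  x=-0.883: |R|=0.53283 <1
  x=-2.169: |R|=1.34010 >1
  x=-1.970: |R|=1.09981 >1
So |R|<1 on (-1.8750, 0).

left endpoint -1.8750.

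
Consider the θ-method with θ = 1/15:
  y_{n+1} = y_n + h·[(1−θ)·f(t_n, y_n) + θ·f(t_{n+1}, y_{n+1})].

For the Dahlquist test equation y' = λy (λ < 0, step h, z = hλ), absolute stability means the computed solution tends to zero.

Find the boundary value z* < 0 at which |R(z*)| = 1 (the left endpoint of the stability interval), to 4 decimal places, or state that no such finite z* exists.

z* = -2.3077.

Test eqn y'=λy, z=hλ:
  y_{n+1} = y_n + z·[14/15·y_n + 1/15·y_{n+1}] ⇒ (1 − 1/15z)y_{n+1} = (1 + 14/15z)y_n
  so R(z) = (1 + 14/15z)/(1 − 1/15z).

Find x<0 with |R(x)|<1.
x=-1.34: |R|=0.2301
R=−1: 1+14/15x = −1+1/15x ⇒ -13/15x=2 ⇒ x=2/(-13/15)=-2.3077
Confirm numerically:
  x=-1.971: |R|=0.74209 <1
  x=-1.749: |R|=0.56636 <1
  x=-1.245: |R|=0.14958 <1
  x=-1.105: |R|=0.02918 <1
  x=-2.763: |R|=1.33322 >1
  x=-2.552: |R|=1.18095 >1
Interval (-2.3077, 0).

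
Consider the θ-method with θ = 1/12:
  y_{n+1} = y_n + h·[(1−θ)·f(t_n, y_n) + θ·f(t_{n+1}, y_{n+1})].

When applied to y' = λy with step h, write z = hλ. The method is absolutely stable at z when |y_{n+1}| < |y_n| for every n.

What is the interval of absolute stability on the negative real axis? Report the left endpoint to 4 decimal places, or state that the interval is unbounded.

On y'=λy, z=hλ:
  y_{n+1} = y_n + z·[11/12·y_n + 1/12·y_{n+1}] ⇒ (1 − 1/12z)y_{n+1} = (1 + 11/12z)y_n
  so R(z) = (1 + 11/12z)/(1 − 1/12z).

Solve |R(x)|<1 on ℝ⁻.
x=-1.34: |R|=0.2054
R=−1: 1+11/12x = −1+1/12x ⇒ -5/6x=2 ⇒ x=2/(-5/6)=-2.4000
Confirm numerically:
  x=-1.967: |R|=0.68998 <1
  x=-1.606: |R|=0.41643 <1
  x=-1.486: |R|=0.32226 <1
  x=-1.178: |R|=0.07270 <1
  x=-2.991: |R|=1.39424 >1
  x=-2.775: |R|=1.25381 >1
  x=-2.546: |R|=1.10037 >1
So |R|<1 on (-2.4000, 0).

z∈(-2.4000,0).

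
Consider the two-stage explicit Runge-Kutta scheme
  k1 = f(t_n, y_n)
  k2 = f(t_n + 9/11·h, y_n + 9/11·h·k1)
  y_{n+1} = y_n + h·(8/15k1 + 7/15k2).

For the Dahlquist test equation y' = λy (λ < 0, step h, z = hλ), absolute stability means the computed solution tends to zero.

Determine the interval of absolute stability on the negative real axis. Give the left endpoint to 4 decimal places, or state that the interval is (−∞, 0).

On y'=λy, z=hλ:
  k1=λy_n ⇒ h·k1=z·y_n;  k2=λ(1+9/11z)y_n ⇒ h·k2=z(1+9/11z)y_n
  y_{n+1}/y_n = 1 + 8/15z + 7/15z(1+9/11z) = 1 + z + 21/55z²
  so R(z) = 1 + z + 21/55z².

Need |R(x)|<1, x<0.
x=-1.52: |R|=0.3622
R=1: x+21/55x²=0 ⇒ x=−55/21=-2.6190; min R=1−1/(4·21/55)=0.3452>−1
Confirm numerically:
  x=-2.262: |R|=0.69163 <1
  x=-2.171: |R|=0.62860 <1
  x=-2.117: |R|=0.59419 <1
  x=-1.380: |R|=0.34713 <1
  x=-3.100: |R|=1.56927 >1
  x=-2.933: |R|=1.35159 >1
  x=-2.867: |R|=1.27143 >1
So |R|<1 on (-2.6190, 0).

(-2.6190, 0).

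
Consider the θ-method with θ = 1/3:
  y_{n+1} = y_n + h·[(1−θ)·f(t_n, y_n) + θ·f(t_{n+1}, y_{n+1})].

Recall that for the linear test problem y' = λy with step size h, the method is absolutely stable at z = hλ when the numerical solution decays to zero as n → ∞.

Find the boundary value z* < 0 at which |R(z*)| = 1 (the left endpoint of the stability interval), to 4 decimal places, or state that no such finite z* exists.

Test eqn y'=λy, z=hλ:
  y_{n+1} = y_n + z·[2/3·y_n + 1/3·y_{n+1}] ⇒ (1 − 1/3z)y_{n+1} = (1 + 2/3z)y_n
  ⇒ R(z) = (1 + 2/3z)/(1 − 1/3z).

Need |R(x)|<1, x<0.
x=-1.74: |R|=0.1013
R=−1: 1+2/3x = −1+1/3x ⇒ -1/3x=2 ⇒ x=2/(-1/3)=-6.0000
Confirm numerically:
  x=-5.881: |R|=0.98660 <1
  x=-4.983: |R|=0.87260 <1
  x=-4.910: |R|=0.86220 <1
  x=-3.137: |R|=0.53349 <1
  x=-6.552: |R|=1.05779 >1
  x=-6.430: |R|=1.04560 >1
  x=-6.218: |R|=1.02365 >1
Interval (-6.0000, 0).

z* = -6.0000.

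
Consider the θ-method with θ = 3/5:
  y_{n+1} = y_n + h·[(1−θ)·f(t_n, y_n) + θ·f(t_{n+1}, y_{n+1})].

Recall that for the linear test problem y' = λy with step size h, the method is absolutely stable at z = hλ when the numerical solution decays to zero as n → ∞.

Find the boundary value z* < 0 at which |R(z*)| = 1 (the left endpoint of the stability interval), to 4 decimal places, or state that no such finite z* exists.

With y'=λy (z=hλ):
  y_{n+1} = y_n + z·[2/5·y_n + 3/5·y_{n+1}] ⇒ (1 − 3/5z)y_{n+1} = (1 + 2/5z)y_n
  ⇒ R(z) = (1 + 2/5z)/(1 − 3/5z).

Need |R(x)|<1, x<0.
x=-1.71: |R|=0.1560
x=-2: |R|=0.0909
x=-10: |R|=0.4286
x=-100: |R|=0.6393
θ=3/5≥1/2 ⇒ |1+2/5x|<|1−3/5x| ∀x<0 ⇒ interval (−∞,0).

(−∞, 0) — no finite endpoint.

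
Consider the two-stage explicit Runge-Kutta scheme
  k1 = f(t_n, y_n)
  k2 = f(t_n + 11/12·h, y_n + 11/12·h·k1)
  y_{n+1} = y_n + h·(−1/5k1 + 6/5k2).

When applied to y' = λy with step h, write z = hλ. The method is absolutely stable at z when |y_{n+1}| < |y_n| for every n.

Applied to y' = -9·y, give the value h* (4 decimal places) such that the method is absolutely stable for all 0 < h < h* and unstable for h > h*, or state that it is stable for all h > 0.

Test eqn y'=λy, z=hλ:
  k1=λy_n ⇒ h·k1=z·y_n;  k2=λ(1+11/12z)y_n ⇒ h·k2=z(1+11/12z)y_n
  y_{n+1}/y_n = 1 − 1/5z + 6/5z(1+11/12z) = 1 + z + 11/10z²
  R(z) = 1 + z + 11/10z².

Boundary: |R(x)|=1, x<0.
x=-0.97: |R|=1.0650
R=1: x+11/10x²=0 ⇒ x=−10/11=-0.9091; min R=1−1/(4·11/10)=0.7727>−1
Confirm numerically:
  x=-0.823: |R|=0.92206 <1
  x=-0.761: |R|=0.87603 <1
  x=-0.632: |R|=0.80737 <1
  x=-0.487: |R|=0.77389 <1
  x=-1.244: |R|=1.45829 >1
  x=-1.077: |R|=1.19892 >1
  x=-1.039: |R|=1.14847 >1
So |R|<1 on (-0.9091, 0).

(-0.9091,0); λ=-9 ⇒ h* = (10/11)/9 = 0.1010.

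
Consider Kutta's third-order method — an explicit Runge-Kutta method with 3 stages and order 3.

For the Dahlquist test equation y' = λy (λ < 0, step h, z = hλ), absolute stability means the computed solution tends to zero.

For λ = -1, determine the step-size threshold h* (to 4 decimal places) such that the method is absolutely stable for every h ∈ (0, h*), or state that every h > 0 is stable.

(-2.5127,0); λ=-1 ⇒ h* = 2.5127.

With y'=λy (z=hλ):
  order 3, 3-stage ⇒ R(z)=1+z+z^2/2+z^3/6
  (e.g. R(-1.76)=-0.11983, |R|=0.11983)

Need |R(x)|<1, x<0.
x=-1.76: |R|=0.1198
|R(-2.66)|=1.2590 |R(-1.51)|=0.0562 |R(-1.12)|=0.2730
Bisect:
  x_lo=-2.8722 |R|=1.6964  x_hi=-0.2670 |R|=0.7654
  mid=-1.56961 |R|=0.01772 →hi
  mid=-2.22090 |R|=0.58043 →hi
  mid=-2.54654 |R|=1.05643 →lo
  mid=-2.38372 |R|=0.80009 →hi
  mid=-2.46513 |R|=0.92341 →hi
  mid=-2.50583 |R|=0.98867 →hi
  mid=-2.52619 |R|=1.02224 →lo
  mid=-2.51601 |R|=1.00538 →lo
  ...
  [-2.51283,-2.51267] ⇒ x*=-2.5127
So |R|<1 on (-2.5127, 0).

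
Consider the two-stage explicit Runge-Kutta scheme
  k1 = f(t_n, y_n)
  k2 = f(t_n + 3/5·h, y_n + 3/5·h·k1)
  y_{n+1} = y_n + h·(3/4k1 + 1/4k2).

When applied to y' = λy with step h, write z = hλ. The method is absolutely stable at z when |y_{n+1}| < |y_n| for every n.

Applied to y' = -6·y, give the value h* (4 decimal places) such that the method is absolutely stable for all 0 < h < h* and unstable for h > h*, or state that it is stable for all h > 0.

Test eqn y'=λy, z=hλ:
  k1=λy_n ⇒ h·k1=z·y_n;  k2=λ(1+3/5z)y_n ⇒ h·k2=z(1+3/5z)y_n
  y_{n+1}/y_n = 1 + 3/4z + 1/4z(1+3/5z) = 1 + z + 3/20z²
  Hence R(z) = 1 + z + 3/20z².

Boundary: |R(x)|=1, x<0.
x=-1.6: |R|=0.2160
R=1: x+3/20x²=0 ⇒ x=−20/3=-6.6667; min R=1−1/(4·3/20)=-0.6667>−1
Confirm numerically:
  x=-6.427: |R|=0.76895 <1
  x=-5.819: |R|=0.26011 <1
  x=-2.881: |R|=0.63598 <1
  x=-6.857: |R|=1.19577 >1
  x=-6.835: |R|=1.17258 >1
So |R|<1 on (-6.6667, 0).

(-6.6667,0); λ=-6 ⇒ h* = (20/3)/6 = 1.1111.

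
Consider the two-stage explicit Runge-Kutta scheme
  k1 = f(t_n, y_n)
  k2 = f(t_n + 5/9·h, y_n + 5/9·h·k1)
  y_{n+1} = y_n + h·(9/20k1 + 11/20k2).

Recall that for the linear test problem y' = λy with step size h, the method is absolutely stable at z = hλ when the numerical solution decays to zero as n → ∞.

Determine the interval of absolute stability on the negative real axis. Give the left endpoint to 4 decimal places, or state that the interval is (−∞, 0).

z∈(-3.2727,0).

On y'=λy, z=hλ:
  k1=λy_n ⇒ h·k1=z·y_n;  k2=λ(1+5/9z)y_n ⇒ h·k2=z(1+5/9z)y_n
  y_{n+1}/y_n = 1 + 9/20z + 11/20z(1+5/9z) = 1 + z + 11/36z²
  so R(z) = 1 + z + 11/36z².

Boundary: |R(x)|=1, x<0.
x=-1.76: |R|=0.1865
R=1: x+11/36x²=0 ⇒ x=−36/11=-3.2727; min R=1−1/(4·11/36)=0.1818>−1
Confirm numerically:
  x=-3.240: |R|=0.96760 <1
  x=-3.112: |R|=0.84717 <1
  x=-1.655: |R|=0.18192 <1
  x=-1.416: |R|=0.19666 <1
  x=-3.668: |R|=1.44301 >1
  x=-3.514: |R|=1.25906 >1
  x=-3.322: |R|=1.05001 >1
Stable set (-3.2727, 0).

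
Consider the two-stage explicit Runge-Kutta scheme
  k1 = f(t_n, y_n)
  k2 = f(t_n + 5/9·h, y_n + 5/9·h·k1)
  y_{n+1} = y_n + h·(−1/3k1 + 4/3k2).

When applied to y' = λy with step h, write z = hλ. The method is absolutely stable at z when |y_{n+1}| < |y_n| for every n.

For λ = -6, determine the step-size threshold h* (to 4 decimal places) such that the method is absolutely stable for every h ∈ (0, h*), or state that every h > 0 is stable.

Set f=λy, z=hλ:
  k1=λy_n ⇒ h·k1=z·y_n;  k2=λ(1+5/9z)y_n ⇒ h·k2=z(1+5/9z)y_n
  y_{n+1}/y_n = 1 − 1/3z + 4/3z(1+5/9z) = 1 + z + 20/27z²
  Hence R(z) = 1 + z + 20/27z².

Need |R(x)|<1, x<0.
x=-1.32: |R|=0.9707
R=1: x+20/27x²=0 ⇒ x=−27/20=-1.3500; min R=1−1/(4·20/27)=0.6625>−1
Confirm numerically:
  x=-1.026: |R|=0.75376 <1
  x=-0.932: |R|=0.71143 <1
  x=-0.905: |R|=0.70169 <1
  x=-0.732: |R|=0.66491 <1
  x=-1.919: |R|=1.80882 >1
  x=-1.897: |R|=1.76864 >1
Interval (-1.3500, 0).

(-1.3500,0); λ=-6 ⇒ h* = (27/20)/6 = 0.2250.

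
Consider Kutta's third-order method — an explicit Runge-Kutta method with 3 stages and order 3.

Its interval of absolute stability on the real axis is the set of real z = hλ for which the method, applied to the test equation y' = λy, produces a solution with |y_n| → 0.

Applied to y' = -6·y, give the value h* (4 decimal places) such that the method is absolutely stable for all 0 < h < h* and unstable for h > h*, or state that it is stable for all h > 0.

On y'=λy, z=hλ:
  order 3, 3-stage ⇒ R(z)=1+z+z^2/2+z^3/6
  (e.g. R(-1.38)=0.13419, |R|=0.13419)

Boundary: |R(x)|=1, x<0.
x=-1.38: |R|=0.1342
|R(-2.64)|=1.2218 |R(-0.76)|=0.4556 |R(-0.52)|=0.5918
Bisect:
  x_lo=-3.2919 |R|=2.8189  x_hi=-0.3055 |R|=0.7364
  mid=-1.79867 |R|=0.15091 →hi
  mid=-2.54526 |R|=1.05427 →lo
  mid=-2.17197 |R|=0.52093 →hi
  mid=-2.35861 |R|=0.76393 →hi
  mid=-2.45194 |R|=0.90278 →hi
  mid=-2.49860 |R|=0.97689 →hi
  mid=-2.52193 |R|=1.01516 →lo
  mid=-2.51026 |R|=0.99592 →hi
  mid=-2.51610 |R|=1.00552 →lo
  mid=-2.51318 |R|=1.00071 →lo
  ...
  [-2.51282,-2.51263] ⇒ x*=-2.5127
Stable set (-2.5127, 0).

(-2.5127,0); λ=-6 ⇒ h* = 0.4188.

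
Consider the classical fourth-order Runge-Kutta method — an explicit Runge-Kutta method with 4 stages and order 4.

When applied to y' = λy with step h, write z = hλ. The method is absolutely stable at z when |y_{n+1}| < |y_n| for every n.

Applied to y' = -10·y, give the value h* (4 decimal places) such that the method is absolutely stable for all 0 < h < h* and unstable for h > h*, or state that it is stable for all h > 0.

(-2.7853,0); λ=-10 ⇒ h* = 0.2785.

Test eqn y'=λy, z=hλ:
  order 4, 4-stage ⇒ R(z)=1+z+z^2/2+z^3/6+z^4/24
  (e.g. R(-1.04)=0.36207, |R|=0.36207)

Find x<0 with |R(x)|<1.
x=-1.04: |R|=0.3621
|R(-2.94)|=1.2594 |R(-2.52)|=0.6683 |R(-1.94)|=0.3151
Bisect:
  x_lo=-3.1971 |R|=1.8203  x_hi=-0.0513 |R|=0.9500
  mid=-1.62418 |R|=0.27066 →hi
  mid=-2.41062 |R|=0.56723 →hi
  mid=-2.80384 |R|=1.02832 →lo
  mid=-2.60723 |R|=0.76309 →hi
  mid=-2.70553 |R|=0.88626 →hi
  mid=-2.75469 |R|=0.95483 →hi
  mid=-2.77926 |R|=0.99094 →hi
  mid=-2.79155 |R|=1.00947 →lo
  mid=-2.78541 |R|=1.00017 →lo
  ...
  [-2.78541,-2.78521] ⇒ x*=-2.7853
Stable set (-2.7853, 0).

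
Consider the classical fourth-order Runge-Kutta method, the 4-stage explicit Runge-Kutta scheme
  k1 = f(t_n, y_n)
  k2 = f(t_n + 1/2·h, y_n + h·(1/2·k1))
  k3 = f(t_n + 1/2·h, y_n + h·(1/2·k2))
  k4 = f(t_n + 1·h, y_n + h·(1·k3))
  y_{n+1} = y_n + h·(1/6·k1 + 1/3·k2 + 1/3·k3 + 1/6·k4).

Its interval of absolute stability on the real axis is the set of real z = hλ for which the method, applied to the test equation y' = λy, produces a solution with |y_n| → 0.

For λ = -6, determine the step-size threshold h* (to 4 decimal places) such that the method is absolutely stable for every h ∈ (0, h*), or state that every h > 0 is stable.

(-2.7853,0); λ=-6 ⇒ h* = 0.4642.

With y'=λy (z=hλ):
  order 4, 4-stage ⇒ R(z)=1+z+z^2/2+z^3/6+z^4/24
  (e.g. R(-0.55)=0.57733, |R|=0.57733)

Solve |R(x)|<1 on ℝ⁻.
x=-0.55: |R|=0.5773
|R(-2.95)|=1.2781 |R(-2.48)|=0.6292 |R(-2.06)|=0.3552
Bisect:
  x_lo=-3.6114 |R|=3.1471  x_hi=-0.2944 |R|=0.7450
  mid=-1.95288 |R|=0.31872 →hi
  mid=-2.78214 |R|=0.99525 →hi
  mid=-3.19677 |R|=1.81953 →lo
  mid=-2.98945 |R|=1.35404 →lo
  mid=-2.88579 |R|=1.16240 →lo
  mid=-2.83396 |R|=1.07589 →lo
  mid=-2.80805 |R|=1.03486 →lo
  ...
  [-2.78537,-2.78517] ⇒ x*=-2.7853
Interval (-2.7853, 0).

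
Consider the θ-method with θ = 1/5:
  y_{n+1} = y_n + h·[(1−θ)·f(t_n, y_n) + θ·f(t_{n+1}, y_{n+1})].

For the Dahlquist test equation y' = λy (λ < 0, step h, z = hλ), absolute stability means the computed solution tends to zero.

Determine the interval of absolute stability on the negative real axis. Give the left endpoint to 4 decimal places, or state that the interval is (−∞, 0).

(-3.3333, 0).

On y'=λy, z=hλ:
  y_{n+1} = y_n + z·[4/5·y_n + 1/5·y_{n+1}] ⇒ (1 − 1/5z)y_{n+1} = (1 + 4/5z)y_n
  ⇒ R(z) = (1 + 4/5z)/(1 − 1/5z).

Boundary: |R(x)|=1, x<0.
x=-0.61: |R|=0.4563
R=−1: 1+4/5x = −1+1/5x ⇒ -3/5x=2 ⇒ x=2/(-3/5)=-3.3333
Confirm numerically:
  x=-2.326: |R|=0.58750 <1
  x=-2.050: |R|=0.45390 <1
  x=-1.791: |R|=0.31866 <1
  x=-3.754: |R|=1.14416 >1
  x=-3.750: |R|=1.14286 >1
  x=-3.572: |R|=1.08353 >1
So |R|<1 on (-3.3333, 0).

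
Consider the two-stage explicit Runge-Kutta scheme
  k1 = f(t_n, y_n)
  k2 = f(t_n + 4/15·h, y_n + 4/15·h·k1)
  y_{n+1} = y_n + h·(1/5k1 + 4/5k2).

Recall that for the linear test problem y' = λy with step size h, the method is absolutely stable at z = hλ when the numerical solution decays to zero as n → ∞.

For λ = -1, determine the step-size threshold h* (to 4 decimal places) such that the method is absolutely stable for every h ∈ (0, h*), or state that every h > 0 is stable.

Set f=λy, z=hλ:
  k1=λy_n ⇒ h·k1=z·y_n;  k2=λ(1+4/15z)y_n ⇒ h·k2=z(1+4/15z)y_n
  y_{n+1}/y_n = 1 + 1/5z + 4/5z(1+4/15z) = 1 + z + 16/75z²
  ⇒ R(z) = 1 + z + 16/75z².

Find x<0 with |R(x)|<1.
x=-1.67: |R|=0.0750
R=1: x+16/75x²=0 ⇒ x=−75/16=-4.6875; min R=1−1/(4·16/75)=-0.1719>−1
Confirm numerically:
  x=-4.226: |R|=0.58394 <1
  x=-4.100: |R|=0.48613 <1
  x=-3.160: |R|=0.02974 <1
  x=-2.788: |R|=0.12977 <1
  x=-5.083: |R|=1.42887 >1
  x=-4.866: |R|=1.18530 >1
So |R|<1 on (-4.6875, 0).

(-4.6875,0); λ=-1 ⇒ h* = (75/16)/1 = 4.6875.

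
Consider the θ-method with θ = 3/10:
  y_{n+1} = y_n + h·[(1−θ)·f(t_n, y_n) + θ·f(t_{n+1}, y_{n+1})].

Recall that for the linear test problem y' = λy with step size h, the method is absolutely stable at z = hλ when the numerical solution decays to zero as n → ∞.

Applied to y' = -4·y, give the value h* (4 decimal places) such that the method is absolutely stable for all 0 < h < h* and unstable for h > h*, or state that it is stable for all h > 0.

Set f=λy, z=hλ:
  y_{n+1} = y_n + z·[7/10·y_n + 3/10·y_{n+1}] ⇒ (1 − 3/10z)y_{n+1} = (1 + 7/10z)y_n
  R(z) = (1 + 7/10z)/(1 − 3/10z).

Boundary: |R(x)|=1, x<0.
x=-0.5: |R|=0.5652
R=−1: 1+7/10x = −1+3/10x ⇒ -2/5x=2 ⇒ x=2/(-2/5)=-5.0000
Confirm numerically:
  x=-4.549: |R|=0.92371 <1
  x=-4.108: |R|=0.84017 <1
  x=-2.734: |R|=0.50203 <1
  x=-5.340: |R|=1.05227 >1
  x=-5.218: |R|=1.03399 >1
  x=-5.181: |R|=1.02834 >1
Interval (-5.0000, 0).

(-5.0000,0); λ=-4 ⇒ h* = (5)/4 = 1.2500.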